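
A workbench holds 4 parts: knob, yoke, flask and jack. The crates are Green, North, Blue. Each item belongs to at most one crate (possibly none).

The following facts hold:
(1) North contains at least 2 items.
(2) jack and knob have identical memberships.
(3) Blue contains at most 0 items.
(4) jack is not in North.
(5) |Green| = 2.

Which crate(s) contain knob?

From (4): jack ∉ North.
(2): knob matches jack: knob ∉ North.
(3): Blue already has 0, so the rest are out.
(1): only 2 candidates remain for North, so all are in.
(5): only 2 candidates remain for Green, so all are in.

knob: Green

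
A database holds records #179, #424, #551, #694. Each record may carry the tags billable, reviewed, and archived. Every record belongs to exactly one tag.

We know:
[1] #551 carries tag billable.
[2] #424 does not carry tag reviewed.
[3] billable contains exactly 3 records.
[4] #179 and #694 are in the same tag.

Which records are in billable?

billable = {#179, #551, #694}

From (1): #551 ∈ billable.
From (2): #424 ∉ reviewed.
Suppose #179 ∉ billable: no assignment then satisfies all the clues, so #179 ∈ billable.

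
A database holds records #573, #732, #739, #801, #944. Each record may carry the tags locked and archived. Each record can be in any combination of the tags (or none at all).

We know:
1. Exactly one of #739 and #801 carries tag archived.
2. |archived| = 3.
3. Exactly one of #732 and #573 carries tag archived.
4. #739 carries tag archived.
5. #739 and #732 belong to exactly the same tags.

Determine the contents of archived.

From (4): #739 ∈ archived.
(1) (exactly one): #801 ∉ archived.
(5): #732 matches #739: #732 ∈ archived.
(3) (exactly one): #573 ∉ archived.
(2): only 3 candidates remain for archived, so all are in.

archived = {#732, #739, #944}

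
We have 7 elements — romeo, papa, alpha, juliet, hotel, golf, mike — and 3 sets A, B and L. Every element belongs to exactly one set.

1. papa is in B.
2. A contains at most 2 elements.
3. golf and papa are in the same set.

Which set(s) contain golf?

From (1): papa ∈ B.
(3): golf matches papa: golf ∉ A.
(3): golf matches papa: golf ∈ B.

golf: B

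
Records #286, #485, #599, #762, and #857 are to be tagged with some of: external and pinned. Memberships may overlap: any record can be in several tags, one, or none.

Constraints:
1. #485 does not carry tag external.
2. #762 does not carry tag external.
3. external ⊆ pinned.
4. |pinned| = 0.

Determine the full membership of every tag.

external = {}; pinned = {}

From (1): #485 ∉ external.
From (2): #762 ∉ external.
(4): pinned already has 0, so the rest are out.
(3) contrapositive: #286 ∉ external.
(3) contrapositive: #599 ∉ external.
(3) contrapositive: #857 ∉ external.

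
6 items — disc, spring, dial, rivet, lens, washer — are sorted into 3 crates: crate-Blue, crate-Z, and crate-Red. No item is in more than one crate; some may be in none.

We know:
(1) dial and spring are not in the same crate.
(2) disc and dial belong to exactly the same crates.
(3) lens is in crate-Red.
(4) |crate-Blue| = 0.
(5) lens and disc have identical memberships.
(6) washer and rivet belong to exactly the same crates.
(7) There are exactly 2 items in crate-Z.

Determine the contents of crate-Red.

From (3): lens ∈ crate-Red.
(4): crate-Blue already has 0, so the rest are out.
(5): disc matches lens: disc ∉ crate-Z.
(5): disc matches lens: disc ∈ crate-Red.
(2): dial matches disc: dial ∉ crate-Z.
(2): dial matches disc: dial ∈ crate-Red.
(1): spring ∉ crate-Red.
Suppose rivet ∈ crate-Red: no assignment then satisfies all the clues, so rivet ∉ crate-Red.

crate-Red = {dial, disc, lens}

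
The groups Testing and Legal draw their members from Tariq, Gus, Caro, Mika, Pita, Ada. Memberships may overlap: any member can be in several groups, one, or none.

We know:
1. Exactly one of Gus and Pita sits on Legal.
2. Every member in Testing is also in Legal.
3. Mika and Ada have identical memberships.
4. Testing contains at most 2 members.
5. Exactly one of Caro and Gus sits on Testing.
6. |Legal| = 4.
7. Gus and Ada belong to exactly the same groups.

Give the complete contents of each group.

Testing = {Caro}; Legal = {Ada, Caro, Gus, Mika}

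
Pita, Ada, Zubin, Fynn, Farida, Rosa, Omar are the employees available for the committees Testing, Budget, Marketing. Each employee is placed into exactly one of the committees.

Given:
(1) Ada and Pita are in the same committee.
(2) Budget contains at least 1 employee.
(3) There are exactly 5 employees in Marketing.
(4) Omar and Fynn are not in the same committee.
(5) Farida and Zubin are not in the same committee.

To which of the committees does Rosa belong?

Rosa: Marketing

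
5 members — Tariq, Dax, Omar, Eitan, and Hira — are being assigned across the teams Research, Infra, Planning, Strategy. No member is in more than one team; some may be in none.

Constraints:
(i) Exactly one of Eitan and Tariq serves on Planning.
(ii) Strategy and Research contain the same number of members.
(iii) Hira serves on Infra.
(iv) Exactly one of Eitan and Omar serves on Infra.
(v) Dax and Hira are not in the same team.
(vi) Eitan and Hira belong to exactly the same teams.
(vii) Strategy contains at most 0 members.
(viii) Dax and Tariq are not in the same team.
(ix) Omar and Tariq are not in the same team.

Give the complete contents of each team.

Research = {}; Infra = {Eitan, Hira}; Planning = {Tariq}; Strategy = {}

From (iii): Hira ∈ Infra.
(v): Dax ∉ Infra.
(vi): Eitan matches Hira: Eitan ∉ Research.
(vi): Eitan matches Hira: Eitan ∈ Infra.
(vii): Strategy already has 0, so the rest are out.
(i) (exactly one): Tariq ∈ Planning.
(iv) (exactly one): Omar ∉ Infra.
(viii): Dax ∉ Planning.
(ix): Omar ∉ Planning.
Suppose Dax ∈ Research: no assignment then satisfies all the clues, so Dax ∉ Research.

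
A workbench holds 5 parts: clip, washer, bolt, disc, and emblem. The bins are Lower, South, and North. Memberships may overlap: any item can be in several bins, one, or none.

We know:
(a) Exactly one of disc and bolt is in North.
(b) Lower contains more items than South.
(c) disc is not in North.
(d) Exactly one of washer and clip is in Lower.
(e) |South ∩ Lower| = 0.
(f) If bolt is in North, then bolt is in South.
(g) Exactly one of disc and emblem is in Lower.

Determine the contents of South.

South = {bolt}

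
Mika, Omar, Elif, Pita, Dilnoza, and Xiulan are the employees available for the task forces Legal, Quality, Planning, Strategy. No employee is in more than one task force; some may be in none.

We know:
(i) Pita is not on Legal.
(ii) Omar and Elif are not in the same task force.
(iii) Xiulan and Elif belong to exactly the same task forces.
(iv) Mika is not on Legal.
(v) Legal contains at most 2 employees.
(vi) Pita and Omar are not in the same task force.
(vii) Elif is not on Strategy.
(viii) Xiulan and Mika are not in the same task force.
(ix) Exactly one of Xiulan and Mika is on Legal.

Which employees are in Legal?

Legal = {Elif, Xiulan}

From (i): Pita ∉ Legal.
From (iv): Mika ∉ Legal.
From (vii): Elif ∉ Strategy.
(iii): Xiulan matches Elif: Xiulan ∉ Strategy.
(ix) (exactly one): Xiulan ∈ Legal.
(iii): Elif matches Xiulan: Elif ∈ Legal.
(v): Legal already has 2, so the rest are out.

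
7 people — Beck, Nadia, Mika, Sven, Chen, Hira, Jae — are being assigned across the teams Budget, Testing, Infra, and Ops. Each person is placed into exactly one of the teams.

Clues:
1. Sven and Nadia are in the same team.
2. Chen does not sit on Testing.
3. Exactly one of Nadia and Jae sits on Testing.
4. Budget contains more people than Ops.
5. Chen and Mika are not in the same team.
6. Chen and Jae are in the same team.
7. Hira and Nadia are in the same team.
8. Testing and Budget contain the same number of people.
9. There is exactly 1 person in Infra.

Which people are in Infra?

Infra = {Mika}

From (2): Chen ∉ Testing.
(6): Jae matches Chen: Jae ∉ Testing.
(3) (exactly one): Nadia ∈ Testing.
(7): Hira matches Nadia: Hira ∉ Budget.
(7): Hira matches Nadia: Hira ∈ Testing.
(1): Sven matches Nadia: Sven ∉ Budget.
(1): Sven matches Nadia: Sven ∈ Testing.
Suppose Beck ∈ Infra: no assignment then satisfies all the clues, so Beck ∉ Infra.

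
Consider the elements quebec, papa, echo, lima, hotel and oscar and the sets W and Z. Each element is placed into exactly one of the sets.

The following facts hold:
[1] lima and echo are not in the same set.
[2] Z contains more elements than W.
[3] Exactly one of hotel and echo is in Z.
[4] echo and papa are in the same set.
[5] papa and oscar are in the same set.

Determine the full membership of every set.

W = {hotel, lima}; Z = {echo, oscar, papa, quebec}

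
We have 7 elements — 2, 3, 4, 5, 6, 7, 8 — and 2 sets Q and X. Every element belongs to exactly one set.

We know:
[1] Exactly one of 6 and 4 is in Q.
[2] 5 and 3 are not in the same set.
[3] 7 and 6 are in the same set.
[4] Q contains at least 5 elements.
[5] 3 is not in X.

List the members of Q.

Q = {2, 3, 6, 7, 8}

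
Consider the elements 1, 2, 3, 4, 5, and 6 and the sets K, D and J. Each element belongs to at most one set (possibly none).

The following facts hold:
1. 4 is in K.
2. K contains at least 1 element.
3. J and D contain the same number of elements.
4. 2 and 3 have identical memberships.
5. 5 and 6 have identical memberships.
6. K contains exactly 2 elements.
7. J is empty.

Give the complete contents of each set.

K = {1, 4}; D = {}; J = {}

From (1): 4 ∈ K.
(7): J already has 0, so the rest are out.
Suppose 1 ∉ K: no assignment then satisfies all the clues, so 1 ∈ K.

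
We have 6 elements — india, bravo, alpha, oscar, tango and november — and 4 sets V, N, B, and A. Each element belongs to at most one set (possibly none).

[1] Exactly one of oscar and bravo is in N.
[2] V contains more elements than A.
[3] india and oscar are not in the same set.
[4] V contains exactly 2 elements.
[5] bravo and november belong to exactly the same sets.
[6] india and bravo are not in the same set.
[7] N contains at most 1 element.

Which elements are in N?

N = {oscar}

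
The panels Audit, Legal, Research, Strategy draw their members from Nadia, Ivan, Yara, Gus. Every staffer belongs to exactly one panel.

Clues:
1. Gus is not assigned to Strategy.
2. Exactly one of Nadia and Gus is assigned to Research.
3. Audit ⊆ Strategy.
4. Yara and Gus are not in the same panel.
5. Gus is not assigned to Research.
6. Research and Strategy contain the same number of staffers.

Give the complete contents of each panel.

From (1): Gus ∉ Strategy.
From (5): Gus ∉ Research.
(2) (exactly one): Nadia ∈ Research.
(3) contrapositive: Gus ∉ Audit.
Only one panel left: Gus ∈ Legal.
(4): Yara ∉ Legal.
Suppose Ivan ∈ Audit: no assignment then satisfies all the clues, so Ivan ∉ Audit.

Audit = {}; Legal = {Gus, Ivan}; Research = {Nadia}; Strategy = {Yara}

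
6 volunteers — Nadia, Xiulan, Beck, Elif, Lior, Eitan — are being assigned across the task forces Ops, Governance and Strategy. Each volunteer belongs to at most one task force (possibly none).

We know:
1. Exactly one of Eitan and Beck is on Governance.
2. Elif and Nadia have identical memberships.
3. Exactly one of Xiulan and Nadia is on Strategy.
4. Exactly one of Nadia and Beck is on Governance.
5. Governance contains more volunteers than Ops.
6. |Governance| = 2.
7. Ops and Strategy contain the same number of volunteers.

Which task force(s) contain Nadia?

Nadia: none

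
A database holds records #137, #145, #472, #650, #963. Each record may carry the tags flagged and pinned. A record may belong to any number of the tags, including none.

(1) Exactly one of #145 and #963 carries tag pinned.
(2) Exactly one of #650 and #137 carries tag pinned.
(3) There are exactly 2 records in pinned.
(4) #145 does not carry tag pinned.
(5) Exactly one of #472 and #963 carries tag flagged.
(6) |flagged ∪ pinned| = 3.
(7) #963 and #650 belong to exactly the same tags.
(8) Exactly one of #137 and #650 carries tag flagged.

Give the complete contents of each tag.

flagged = {#145, #650, #963}; pinned = {#650, #963}

From (4): #145 ∉ pinned.
(1) (exactly one): #963 ∈ pinned.
(7): #650 matches #963: #650 ∈ pinned.
(2) (exactly one): #137 ∉ pinned.
(3): pinned already has 2, so the rest are out.
Suppose #137 ∈ flagged: no assignment then satisfies all the clues, so #137 ∉ flagged.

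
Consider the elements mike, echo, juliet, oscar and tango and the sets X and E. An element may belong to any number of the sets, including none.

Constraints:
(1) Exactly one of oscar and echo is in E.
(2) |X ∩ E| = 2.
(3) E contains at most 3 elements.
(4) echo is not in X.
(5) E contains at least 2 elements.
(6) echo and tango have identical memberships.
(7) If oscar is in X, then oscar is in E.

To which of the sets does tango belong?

From (4): echo ∉ X.
(6): tango matches echo: tango ∉ X.
Suppose tango ∈ E: no assignment then satisfies all the clues, so tango ∉ E.

tango: none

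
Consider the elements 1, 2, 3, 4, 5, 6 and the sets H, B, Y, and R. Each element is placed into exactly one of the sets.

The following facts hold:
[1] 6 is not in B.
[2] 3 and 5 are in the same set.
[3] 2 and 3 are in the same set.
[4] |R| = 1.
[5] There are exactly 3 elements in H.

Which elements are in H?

H = {2, 3, 5}

From (1): 6 ∉ B.
Suppose 1 ∈ H: no assignment then satisfies all the clues, so 1 ∉ H.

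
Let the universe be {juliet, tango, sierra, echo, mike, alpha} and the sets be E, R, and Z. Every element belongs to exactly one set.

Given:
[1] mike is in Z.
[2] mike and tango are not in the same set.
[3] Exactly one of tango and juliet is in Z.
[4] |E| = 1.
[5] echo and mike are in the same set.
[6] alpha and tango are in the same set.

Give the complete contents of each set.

From (1): mike ∈ Z.
(2): tango ∉ Z.
(3) (exactly one): juliet ∈ Z.
(5): echo matches mike: echo ∉ E.
(5): echo matches mike: echo ∉ R.
(5): echo matches mike: echo ∈ Z.
(6): alpha matches tango: alpha ∉ Z.
Suppose tango ∈ E: no assignment then satisfies all the clues, so tango ∉ E.

E = {sierra}; R = {alpha, tango}; Z = {echo, juliet, mike}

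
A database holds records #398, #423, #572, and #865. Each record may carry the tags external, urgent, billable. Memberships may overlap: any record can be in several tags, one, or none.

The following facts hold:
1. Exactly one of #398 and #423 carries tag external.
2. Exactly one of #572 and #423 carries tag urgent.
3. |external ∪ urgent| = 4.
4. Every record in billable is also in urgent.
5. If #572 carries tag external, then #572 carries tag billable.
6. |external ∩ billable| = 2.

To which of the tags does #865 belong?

#865: billable, external, urgent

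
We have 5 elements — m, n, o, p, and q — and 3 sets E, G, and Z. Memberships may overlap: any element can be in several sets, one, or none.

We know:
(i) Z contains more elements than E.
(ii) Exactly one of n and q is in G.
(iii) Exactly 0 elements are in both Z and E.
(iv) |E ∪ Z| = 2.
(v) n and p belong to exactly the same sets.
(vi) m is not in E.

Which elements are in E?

E = {}

From (vi): m ∉ E.
Suppose n ∈ E: no assignment then satisfies all the clues, so n ∉ E.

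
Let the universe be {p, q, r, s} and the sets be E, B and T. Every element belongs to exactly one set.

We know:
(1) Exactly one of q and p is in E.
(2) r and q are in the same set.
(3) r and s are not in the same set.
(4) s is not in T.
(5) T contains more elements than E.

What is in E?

E = {p}

From (4): s ∉ T.
Suppose p ∉ E: no assignment then satisfies all the clues, so p ∈ E.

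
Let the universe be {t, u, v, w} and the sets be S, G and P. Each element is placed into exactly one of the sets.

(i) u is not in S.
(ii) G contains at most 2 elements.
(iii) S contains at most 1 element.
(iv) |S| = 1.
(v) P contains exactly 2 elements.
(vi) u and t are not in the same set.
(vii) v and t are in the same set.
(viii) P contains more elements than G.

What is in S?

S = {w}

From (i): u ∉ S.
Suppose t ∈ S: no assignment then satisfies all the clues, so t ∉ S.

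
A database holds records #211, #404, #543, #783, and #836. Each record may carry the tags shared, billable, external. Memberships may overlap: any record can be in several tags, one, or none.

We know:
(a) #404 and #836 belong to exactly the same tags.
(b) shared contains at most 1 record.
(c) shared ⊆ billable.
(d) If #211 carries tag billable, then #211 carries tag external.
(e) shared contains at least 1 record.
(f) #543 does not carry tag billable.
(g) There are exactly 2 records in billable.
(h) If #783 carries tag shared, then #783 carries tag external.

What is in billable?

From (f): #543 ∉ billable.
(c) contrapositive: #543 ∉ shared.
Suppose #211 ∉ billable: no assignment then satisfies all the clues, so #211 ∈ billable.

billable = {#211, #783}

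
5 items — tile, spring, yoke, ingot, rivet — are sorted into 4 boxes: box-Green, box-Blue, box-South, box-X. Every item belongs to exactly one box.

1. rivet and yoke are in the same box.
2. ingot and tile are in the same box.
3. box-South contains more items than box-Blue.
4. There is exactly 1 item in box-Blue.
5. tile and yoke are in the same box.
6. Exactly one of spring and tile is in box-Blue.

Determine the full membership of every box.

box-Green = {}; box-Blue = {spring}; box-South = {ingot, rivet, tile, yoke}; box-X = {}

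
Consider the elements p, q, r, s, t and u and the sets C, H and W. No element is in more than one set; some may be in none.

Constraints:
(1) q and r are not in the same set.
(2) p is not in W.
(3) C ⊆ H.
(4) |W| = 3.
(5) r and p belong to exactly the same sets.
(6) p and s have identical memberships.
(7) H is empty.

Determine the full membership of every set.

From (2): p ∉ W.
(5): r matches p: r ∉ W.
(6): s matches p: s ∉ W.
(7): H already has 0, so the rest are out.
(3) contrapositive: p ∉ C.
(3) contrapositive: q ∉ C.
(3) contrapositive: r ∉ C.
(3) contrapositive: s ∉ C.
(3) contrapositive: t ∉ C.
(3) contrapositive: u ∉ C.
(4): only 3 candidates remain for W, so all are in.

C = {}; H = {}; W = {q, t, u}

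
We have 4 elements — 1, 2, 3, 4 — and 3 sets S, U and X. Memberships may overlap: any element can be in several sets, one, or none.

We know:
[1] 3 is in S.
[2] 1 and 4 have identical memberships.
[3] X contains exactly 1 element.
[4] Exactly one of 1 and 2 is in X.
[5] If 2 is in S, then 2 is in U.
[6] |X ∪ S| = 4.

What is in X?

From (1): 3 ∈ S.
Suppose 1 ∈ X: no assignment then satisfies all the clues, so 1 ∉ X.

X = {2}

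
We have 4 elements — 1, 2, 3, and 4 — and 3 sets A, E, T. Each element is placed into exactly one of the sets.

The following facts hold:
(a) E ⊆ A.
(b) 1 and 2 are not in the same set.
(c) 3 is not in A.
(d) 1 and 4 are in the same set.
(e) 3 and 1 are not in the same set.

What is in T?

From (c): 3 ∉ A.
(a) contrapositive: 3 ∉ E.
Only one set left: 3 ∈ T.
(e): 1 ∉ T.
(d): 4 matches 1: 4 ∉ T.
Suppose 2 ∉ T: no assignment then satisfies all the clues, so 2 ∈ T.

T = {2, 3}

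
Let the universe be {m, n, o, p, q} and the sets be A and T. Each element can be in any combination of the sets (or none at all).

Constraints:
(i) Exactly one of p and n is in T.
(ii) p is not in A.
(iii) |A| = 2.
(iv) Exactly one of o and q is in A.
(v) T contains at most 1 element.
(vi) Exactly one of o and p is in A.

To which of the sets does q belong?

q: none

From (ii): p ∉ A.
(vi) (exactly one): o ∈ A.
(iv) (exactly one): q ∉ A.
Suppose q ∈ T: no assignment then satisfies all the clues, so q ∉ T.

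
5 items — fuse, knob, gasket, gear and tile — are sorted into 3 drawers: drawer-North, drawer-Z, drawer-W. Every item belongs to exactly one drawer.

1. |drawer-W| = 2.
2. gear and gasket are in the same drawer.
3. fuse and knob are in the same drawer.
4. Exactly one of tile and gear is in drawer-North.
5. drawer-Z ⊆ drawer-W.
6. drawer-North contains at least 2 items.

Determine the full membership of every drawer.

drawer-North = {fuse, knob, tile}; drawer-Z = {}; drawer-W = {gasket, gear}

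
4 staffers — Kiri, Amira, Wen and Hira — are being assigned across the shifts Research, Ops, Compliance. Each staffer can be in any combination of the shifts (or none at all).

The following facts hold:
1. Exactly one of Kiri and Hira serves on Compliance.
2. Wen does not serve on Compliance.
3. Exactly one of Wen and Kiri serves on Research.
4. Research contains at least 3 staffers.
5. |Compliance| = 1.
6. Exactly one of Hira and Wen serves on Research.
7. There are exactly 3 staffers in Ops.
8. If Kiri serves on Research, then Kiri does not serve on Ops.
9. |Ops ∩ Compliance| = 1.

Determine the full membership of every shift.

From (2): Wen ∉ Compliance.
Suppose Kiri ∉ Research: no assignment then satisfies all the clues, so Kiri ∈ Research.

Research = {Amira, Hira, Kiri}; Ops = {Amira, Hira, Wen}; Compliance = {Hira}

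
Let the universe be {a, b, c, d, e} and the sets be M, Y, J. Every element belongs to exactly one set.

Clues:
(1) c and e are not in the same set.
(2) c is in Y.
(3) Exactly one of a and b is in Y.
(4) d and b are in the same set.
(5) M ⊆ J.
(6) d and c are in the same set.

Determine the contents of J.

J = {a, e}

From (2): c ∈ Y.
(1): e ∉ Y.
(6): d matches c: d ∉ M.
(6): d matches c: d ∈ Y.
(4): b matches d: b ∉ M.
(4): b matches d: b ∈ Y.
(3) (exactly one): a ∉ Y.
Suppose a ∉ J: no assignment then satisfies all the clues, so a ∈ J.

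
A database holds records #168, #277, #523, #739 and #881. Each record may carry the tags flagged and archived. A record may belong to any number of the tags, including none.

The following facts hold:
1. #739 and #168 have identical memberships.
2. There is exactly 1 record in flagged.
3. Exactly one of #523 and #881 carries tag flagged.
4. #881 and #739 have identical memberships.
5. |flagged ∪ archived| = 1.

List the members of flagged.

flagged = {#523}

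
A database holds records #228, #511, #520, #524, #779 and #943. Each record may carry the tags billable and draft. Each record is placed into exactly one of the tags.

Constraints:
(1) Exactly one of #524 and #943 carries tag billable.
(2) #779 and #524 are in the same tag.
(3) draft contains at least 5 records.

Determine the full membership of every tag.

billable = {#943}; draft = {#228, #511, #520, #524, #779}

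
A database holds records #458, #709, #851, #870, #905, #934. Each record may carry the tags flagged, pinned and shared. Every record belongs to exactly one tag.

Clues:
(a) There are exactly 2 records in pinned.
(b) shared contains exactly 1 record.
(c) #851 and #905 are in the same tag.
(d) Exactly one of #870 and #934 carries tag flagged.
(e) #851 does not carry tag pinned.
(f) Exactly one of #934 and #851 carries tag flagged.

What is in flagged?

flagged = {#851, #870, #905}

From (e): #851 ∉ pinned.
(c): #905 matches #851: #905 ∉ pinned.
Suppose #458 ∈ flagged: no assignment then satisfies all the clues, so #458 ∉ flagged.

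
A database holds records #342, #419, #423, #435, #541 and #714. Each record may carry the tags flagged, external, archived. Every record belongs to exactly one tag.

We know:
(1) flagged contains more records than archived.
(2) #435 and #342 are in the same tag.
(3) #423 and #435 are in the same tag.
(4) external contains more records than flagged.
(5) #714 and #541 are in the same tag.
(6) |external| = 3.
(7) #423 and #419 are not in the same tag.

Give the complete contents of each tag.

flagged = {#541, #714}; external = {#342, #423, #435}; archived = {#419}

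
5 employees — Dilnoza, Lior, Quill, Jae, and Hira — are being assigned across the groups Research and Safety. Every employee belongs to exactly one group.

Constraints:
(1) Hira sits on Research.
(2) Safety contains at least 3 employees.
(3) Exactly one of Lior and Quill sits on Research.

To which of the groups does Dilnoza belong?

Dilnoza: Safety

From (1): Hira ∈ Research.
Suppose Dilnoza ∈ Research: no assignment then satisfies all the clues, so Dilnoza ∉ Research.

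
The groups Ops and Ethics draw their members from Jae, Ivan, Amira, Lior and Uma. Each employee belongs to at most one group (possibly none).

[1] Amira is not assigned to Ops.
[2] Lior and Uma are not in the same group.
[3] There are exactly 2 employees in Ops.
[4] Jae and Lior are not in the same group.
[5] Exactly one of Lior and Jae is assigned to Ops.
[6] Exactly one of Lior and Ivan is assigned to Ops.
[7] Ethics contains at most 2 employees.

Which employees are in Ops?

Ops = {Ivan, Jae}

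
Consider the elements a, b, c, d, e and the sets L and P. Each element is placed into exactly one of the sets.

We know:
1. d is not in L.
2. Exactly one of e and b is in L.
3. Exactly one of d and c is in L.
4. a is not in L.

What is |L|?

2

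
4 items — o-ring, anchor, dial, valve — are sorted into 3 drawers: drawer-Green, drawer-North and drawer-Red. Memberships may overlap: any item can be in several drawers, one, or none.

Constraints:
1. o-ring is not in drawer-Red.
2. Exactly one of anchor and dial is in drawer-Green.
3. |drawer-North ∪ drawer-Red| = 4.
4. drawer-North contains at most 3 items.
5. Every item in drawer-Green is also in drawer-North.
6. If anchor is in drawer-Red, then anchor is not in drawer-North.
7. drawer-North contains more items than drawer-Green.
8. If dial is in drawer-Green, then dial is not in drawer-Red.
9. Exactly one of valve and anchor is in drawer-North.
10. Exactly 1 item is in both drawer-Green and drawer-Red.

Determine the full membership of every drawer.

drawer-Green = {dial, valve}; drawer-North = {dial, o-ring, valve}; drawer-Red = {anchor, valve}

From (1): o-ring ∉ drawer-Red.
Suppose o-ring ∈ drawer-Green: no assignment then satisfies all the clues, so o-ring ∉ drawer-Green.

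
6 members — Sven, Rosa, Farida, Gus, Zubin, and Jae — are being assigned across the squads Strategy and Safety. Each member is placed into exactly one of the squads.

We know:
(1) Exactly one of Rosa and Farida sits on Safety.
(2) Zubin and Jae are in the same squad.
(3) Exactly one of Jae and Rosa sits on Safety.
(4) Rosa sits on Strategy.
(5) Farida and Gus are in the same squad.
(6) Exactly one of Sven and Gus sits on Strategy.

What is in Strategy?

Strategy = {Rosa, Sven}

From (4): Rosa ∈ Strategy.
(1) (exactly one): Farida ∈ Safety.
(3) (exactly one): Jae ∈ Safety.
(5): Gus matches Farida: Gus ∉ Strategy.
(5): Gus matches Farida: Gus ∈ Safety.
(6) (exactly one): Sven ∈ Strategy.
(2): Zubin matches Jae: Zubin ∉ Strategy.
(2): Zubin matches Jae: Zubin ∈ Safety.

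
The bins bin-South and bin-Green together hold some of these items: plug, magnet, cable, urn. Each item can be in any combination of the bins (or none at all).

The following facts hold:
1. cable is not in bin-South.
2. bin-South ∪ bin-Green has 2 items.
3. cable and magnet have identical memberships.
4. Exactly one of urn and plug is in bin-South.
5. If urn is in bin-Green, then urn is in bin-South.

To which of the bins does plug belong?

From (1): cable ∉ bin-South.
(3): magnet matches cable: magnet ∉ bin-South.
Suppose plug ∈ bin-South: no assignment then satisfies all the clues, so plug ∉ bin-South.

plug: bin-Green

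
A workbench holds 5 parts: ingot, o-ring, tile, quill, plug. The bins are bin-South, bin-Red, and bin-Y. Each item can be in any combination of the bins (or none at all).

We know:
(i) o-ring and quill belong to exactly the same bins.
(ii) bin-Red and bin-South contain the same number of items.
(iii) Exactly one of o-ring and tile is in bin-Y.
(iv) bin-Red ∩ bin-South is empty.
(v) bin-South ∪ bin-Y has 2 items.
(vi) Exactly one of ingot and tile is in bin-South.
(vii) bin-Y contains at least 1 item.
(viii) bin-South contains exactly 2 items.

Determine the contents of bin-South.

bin-South = {plug, tile}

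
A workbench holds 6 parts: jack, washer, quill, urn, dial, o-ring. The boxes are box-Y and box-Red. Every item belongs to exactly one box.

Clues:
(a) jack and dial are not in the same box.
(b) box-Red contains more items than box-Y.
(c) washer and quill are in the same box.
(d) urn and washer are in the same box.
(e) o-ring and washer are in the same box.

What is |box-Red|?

5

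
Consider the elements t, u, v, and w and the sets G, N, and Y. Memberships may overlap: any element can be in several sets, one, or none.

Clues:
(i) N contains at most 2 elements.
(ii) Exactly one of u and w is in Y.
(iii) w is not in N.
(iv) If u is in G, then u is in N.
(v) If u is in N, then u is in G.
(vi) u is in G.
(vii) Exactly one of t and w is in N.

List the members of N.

From (iii): w ∉ N.
From (vi): u ∈ G.
(iv): u ∈ N.
(vii) (exactly one): t ∈ N.
(i): N already has 2, so the rest are out.

N = {t, u}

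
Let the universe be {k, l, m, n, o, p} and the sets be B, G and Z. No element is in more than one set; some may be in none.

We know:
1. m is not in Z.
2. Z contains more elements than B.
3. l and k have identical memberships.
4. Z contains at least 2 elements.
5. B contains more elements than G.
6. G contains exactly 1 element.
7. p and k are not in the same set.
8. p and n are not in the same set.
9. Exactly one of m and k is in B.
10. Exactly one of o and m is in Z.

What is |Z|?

3

From (1): m ∉ Z.
(10) (exactly one): o ∈ Z.
Suppose k ∈ B: no assignment then satisfies all the clues, so k ∉ B.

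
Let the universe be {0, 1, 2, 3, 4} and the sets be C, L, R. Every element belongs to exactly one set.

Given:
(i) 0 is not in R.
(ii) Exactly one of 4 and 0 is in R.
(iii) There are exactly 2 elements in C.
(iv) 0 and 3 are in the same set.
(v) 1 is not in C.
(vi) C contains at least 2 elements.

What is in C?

C = {0, 3}

From (i): 0 ∉ R.
From (v): 1 ∉ C.
(ii) (exactly one): 4 ∈ R.
(iv): 3 matches 0: 3 ∉ R.
Suppose 0 ∉ C: no assignment then satisfies all the clues, so 0 ∈ C.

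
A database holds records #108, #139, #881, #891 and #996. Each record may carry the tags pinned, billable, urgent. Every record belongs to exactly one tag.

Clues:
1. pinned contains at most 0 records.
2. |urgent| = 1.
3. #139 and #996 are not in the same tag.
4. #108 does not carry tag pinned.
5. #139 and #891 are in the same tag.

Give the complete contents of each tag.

pinned = {}; billable = {#108, #139, #881, #891}; urgent = {#996}

From (4): #108 ∉ pinned.
(1): pinned already has 0, so the rest are out.
Suppose #108 ∉ billable: no assignment then satisfies all the clues, so #108 ∈ billable.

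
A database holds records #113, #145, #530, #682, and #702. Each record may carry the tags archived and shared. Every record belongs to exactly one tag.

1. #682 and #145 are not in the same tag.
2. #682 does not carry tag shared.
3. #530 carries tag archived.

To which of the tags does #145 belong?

From (2): #682 ∉ shared.
From (3): #530 ∈ archived.
Only one tag left: #682 ∈ archived.
(1): #145 ∉ archived.
Only one tag left: #145 ∈ shared.

#145: shared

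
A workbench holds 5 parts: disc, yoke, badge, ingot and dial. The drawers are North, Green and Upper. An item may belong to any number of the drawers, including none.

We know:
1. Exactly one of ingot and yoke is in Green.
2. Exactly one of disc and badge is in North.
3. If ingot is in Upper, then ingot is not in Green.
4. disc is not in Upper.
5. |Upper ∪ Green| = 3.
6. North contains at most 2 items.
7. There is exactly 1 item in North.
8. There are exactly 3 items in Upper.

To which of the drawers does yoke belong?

yoke: Green, Upper

From (4): disc ∉ Upper.
Suppose yoke ∈ North: no assignment then satisfies all the clues, so yoke ∉ North.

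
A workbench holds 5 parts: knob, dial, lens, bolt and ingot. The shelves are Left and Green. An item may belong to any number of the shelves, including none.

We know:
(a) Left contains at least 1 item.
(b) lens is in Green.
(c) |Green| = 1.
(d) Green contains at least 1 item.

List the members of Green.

Green = {lens}

From (b): lens ∈ Green.
(c): Green already has 1, so the rest are out.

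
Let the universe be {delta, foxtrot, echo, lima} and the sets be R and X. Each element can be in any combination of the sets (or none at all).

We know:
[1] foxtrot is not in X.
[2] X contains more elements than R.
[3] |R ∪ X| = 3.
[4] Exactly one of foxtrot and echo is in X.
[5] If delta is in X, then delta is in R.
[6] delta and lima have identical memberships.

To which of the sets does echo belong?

echo: X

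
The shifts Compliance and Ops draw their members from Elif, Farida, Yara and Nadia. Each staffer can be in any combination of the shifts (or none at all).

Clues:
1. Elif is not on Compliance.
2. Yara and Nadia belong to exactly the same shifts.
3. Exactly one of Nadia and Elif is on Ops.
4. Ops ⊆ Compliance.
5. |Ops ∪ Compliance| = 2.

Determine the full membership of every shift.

Compliance = {Nadia, Yara}; Ops = {Nadia, Yara}

From (1): Elif ∉ Compliance.
(4) contrapositive: Elif ∉ Ops.
(3) (exactly one): Nadia ∈ Ops.
(4) with Nadia ∈ Ops: Nadia ∈ Compliance.
(2): Yara matches Nadia: Yara ∈ Compliance.
(2): Yara matches Nadia: Yara ∈ Ops.
Suppose Farida ∈ Compliance: no assignment then satisfies all the clues, so Farida ∉ Compliance.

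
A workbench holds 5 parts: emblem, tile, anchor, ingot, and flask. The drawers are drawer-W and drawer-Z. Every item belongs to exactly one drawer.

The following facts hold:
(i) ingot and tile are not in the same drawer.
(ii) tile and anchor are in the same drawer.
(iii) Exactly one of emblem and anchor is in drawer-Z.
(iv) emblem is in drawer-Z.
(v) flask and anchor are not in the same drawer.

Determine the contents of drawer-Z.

From (iv): emblem ∈ drawer-Z.
(iii) (exactly one): anchor ∉ drawer-Z.
Only one drawer left: anchor ∈ drawer-W.
(ii): tile matches anchor: tile ∈ drawer-W.
(v): flask ∉ drawer-W.
Only one drawer left: flask ∈ drawer-Z.
(i): ingot ∉ drawer-W.
Only one drawer left: ingot ∈ drawer-Z.

drawer-Z = {emblem, flask, ingot}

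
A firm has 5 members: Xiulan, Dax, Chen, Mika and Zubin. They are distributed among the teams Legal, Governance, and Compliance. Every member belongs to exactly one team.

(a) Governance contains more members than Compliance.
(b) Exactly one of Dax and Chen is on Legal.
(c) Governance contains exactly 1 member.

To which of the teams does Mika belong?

Mika: Legal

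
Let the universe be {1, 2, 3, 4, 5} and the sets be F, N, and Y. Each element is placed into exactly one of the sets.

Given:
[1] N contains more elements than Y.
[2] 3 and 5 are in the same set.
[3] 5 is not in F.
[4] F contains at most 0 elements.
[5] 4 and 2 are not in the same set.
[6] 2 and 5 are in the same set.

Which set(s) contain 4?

4: Y

From (3): 5 ∉ F.
(2): 3 matches 5: 3 ∉ F.
(4): F already has 0, so the rest are out.
Suppose 4 ∈ N: no assignment then satisfies all the clues, so 4 ∉ N.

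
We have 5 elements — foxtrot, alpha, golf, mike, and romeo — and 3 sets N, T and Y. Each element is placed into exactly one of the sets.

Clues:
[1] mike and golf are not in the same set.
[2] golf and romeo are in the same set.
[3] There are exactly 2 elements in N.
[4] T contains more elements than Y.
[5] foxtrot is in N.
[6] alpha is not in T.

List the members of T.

T = {golf, romeo}

From (5): foxtrot ∈ N.
From (6): alpha ∉ T.
Suppose golf ∉ T: no assignment then satisfies all the clues, so golf ∈ T.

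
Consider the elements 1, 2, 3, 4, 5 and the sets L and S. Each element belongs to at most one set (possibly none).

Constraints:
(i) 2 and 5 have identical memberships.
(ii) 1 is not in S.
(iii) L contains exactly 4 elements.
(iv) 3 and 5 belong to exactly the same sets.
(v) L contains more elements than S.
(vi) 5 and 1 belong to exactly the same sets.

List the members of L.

L = {1, 2, 3, 5}

From (ii): 1 ∉ S.
(vi): 5 matches 1: 5 ∉ S.
(i): 2 matches 5: 2 ∉ S.
(iv): 3 matches 5: 3 ∉ S.
Suppose 1 ∉ L: no assignment then satisfies all the clues, so 1 ∈ L.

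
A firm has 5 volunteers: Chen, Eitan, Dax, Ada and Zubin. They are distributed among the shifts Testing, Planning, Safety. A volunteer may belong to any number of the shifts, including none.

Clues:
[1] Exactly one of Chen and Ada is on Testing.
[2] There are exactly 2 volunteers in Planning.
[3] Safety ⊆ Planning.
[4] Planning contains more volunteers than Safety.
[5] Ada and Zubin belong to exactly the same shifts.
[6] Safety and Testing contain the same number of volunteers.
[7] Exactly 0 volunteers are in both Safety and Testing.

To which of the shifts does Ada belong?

Ada: none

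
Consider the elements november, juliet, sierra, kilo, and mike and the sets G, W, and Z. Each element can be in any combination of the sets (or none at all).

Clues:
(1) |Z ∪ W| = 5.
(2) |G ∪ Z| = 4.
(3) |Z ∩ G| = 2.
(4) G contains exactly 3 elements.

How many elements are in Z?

3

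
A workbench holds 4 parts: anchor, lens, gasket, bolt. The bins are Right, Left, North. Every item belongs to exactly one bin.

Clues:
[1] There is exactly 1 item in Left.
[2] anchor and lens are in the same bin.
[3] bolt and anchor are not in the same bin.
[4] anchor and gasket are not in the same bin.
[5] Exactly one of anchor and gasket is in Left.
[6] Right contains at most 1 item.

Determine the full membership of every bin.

Right = {bolt}; Left = {gasket}; North = {anchor, lens}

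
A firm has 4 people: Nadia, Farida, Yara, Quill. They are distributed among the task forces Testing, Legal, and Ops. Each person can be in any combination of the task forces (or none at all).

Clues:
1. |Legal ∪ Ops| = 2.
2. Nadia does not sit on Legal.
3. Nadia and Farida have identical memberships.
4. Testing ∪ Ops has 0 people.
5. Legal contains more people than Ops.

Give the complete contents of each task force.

Testing = {}; Legal = {Quill, Yara}; Ops = {}

From (2): Nadia ∉ Legal.
(3): Farida matches Nadia: Farida ∉ Legal.
Suppose Nadia ∈ Testing: no assignment then satisfies all the clues, so Nadia ∉ Testing.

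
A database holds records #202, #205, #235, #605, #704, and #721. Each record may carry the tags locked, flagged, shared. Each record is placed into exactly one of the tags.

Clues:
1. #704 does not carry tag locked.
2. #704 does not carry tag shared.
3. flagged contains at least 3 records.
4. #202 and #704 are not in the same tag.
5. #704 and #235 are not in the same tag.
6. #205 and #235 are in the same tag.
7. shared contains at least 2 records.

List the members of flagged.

From (1): #704 ∉ locked.
From (2): #704 ∉ shared.
Only one tag left: #704 ∈ flagged.
(4): #202 ∉ flagged.
(5): #235 ∉ flagged.
(6): #205 matches #235: #205 ∉ flagged.
(3): only 3 candidates remain for flagged, so all are in.

flagged = {#605, #704, #721}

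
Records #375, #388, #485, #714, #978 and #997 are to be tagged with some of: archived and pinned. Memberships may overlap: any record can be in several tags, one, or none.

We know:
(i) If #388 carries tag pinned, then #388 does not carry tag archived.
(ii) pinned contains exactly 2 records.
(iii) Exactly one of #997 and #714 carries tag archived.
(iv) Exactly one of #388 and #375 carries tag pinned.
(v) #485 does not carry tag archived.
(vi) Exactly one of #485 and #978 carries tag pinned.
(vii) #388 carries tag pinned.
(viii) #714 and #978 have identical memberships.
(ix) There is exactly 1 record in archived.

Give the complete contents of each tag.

archived = {#997}; pinned = {#388, #485}

From (v): #485 ∉ archived.
From (vii): #388 ∈ pinned.
(i): #388 ∉ archived.
(iv) (exactly one): #375 ∉ pinned.
Suppose #375 ∈ archived: no assignment then satisfies all the clues, so #375 ∉ archived.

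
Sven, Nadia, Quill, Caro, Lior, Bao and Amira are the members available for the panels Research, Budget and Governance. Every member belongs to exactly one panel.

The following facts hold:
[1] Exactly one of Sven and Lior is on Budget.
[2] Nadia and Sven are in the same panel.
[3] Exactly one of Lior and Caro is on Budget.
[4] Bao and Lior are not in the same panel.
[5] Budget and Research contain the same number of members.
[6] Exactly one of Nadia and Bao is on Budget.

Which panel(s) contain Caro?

Caro: Budget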